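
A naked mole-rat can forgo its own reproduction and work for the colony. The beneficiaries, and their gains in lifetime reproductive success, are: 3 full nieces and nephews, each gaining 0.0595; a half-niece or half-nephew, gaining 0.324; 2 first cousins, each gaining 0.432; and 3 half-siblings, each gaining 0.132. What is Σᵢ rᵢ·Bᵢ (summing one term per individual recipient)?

r to a full niece or nephew = 1/4 (full aunt/uncle↔niece/nephew: two paths of length 3 through the shared grandparent pair: r = 2·(1/2)^3 = 1/4).
r to a half-niece or half-nephew = 1/8 (half-aunt/uncle↔niece/nephew: one path of length 3: r = (1/2)^3 = 1/8).
r to a first cousin = 0.125 (first cousins share one grandparent pair — two paths of length 4: r = 2·(1/2)^4 = 1/8).
r to a half-sibling = 0.25 (half-sibs share one parent — one path of length 2: r = (1/2)^2 = 1/4).
Summing one r·B term per recipient: 3·0.25·0.0595 + 1·0.125·0.324 + 2·0.125·0.432 + 3·0.25·0.132 = 0.292125.

0.292125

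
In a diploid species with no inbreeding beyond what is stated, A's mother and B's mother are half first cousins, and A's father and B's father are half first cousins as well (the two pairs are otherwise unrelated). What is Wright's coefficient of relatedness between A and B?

With two independent routes of shared ancestry, r is the sum of the two contributions.
A and B are related in two ways: half second cousins through their mothers (r = 1/64) and half second cousins through their fathers (r = 1/64).
r = 1/64 + 1/64 = 1/32 = 0.03125.

0.03125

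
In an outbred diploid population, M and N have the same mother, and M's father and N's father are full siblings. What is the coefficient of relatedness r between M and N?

Wright's path rule: contributions from independent ancestry routes add.
M and N are related in two ways: half-sibs through their shared mother (r = 1/4) and first cousins through their fathers (r = 1/8).
r = 1/4 + 1/8 = 0.375.

0.375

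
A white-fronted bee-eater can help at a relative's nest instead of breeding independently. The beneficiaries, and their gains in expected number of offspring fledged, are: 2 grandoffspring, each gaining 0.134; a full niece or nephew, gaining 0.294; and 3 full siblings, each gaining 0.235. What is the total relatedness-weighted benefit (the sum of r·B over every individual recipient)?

0.493

r to a grandoffspring = 0.25 (two parent–offspring links: r = (1/2)^2 = 1/4).
r to a full niece or nephew = 1/4 (full aunt/uncle↔niece/nephew: two paths of length 3 through the shared grandparent pair: r = 2·(1/2)^3 = 1/4).
r to a full sibling = 0.5 (full sibs share both parents — two paths of length 2: r = 2·(1/2)^2 = 1/2).
Summing one r·B term per recipient: 2·0.25·0.134 + 1·0.25·0.294 + 3·0.5·0.235 = 0.493.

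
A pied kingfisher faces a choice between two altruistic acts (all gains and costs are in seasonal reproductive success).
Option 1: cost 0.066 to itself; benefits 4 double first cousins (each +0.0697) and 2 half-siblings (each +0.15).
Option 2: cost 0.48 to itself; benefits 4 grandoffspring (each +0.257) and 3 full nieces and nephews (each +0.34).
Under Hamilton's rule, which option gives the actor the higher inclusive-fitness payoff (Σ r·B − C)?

Option 1

Option 1: r to a double first cousin = 0.25.
Option 1: r to a half-sibling = 0.25.
Option 1: Σ r·B − C = (4·0.25·0.0697 + 2·0.25·0.15) − 0.066 = 0.0787.
Option 2: r to a grandoffspring = 0.25.
Option 2: r to a full niece or nephew = 0.25.
Option 2: Σ r·B − C = (4·0.25·0.257 + 3·0.25·0.34) − 0.48 = 0.032.
Option 1 has the higher net inclusive-fitness payoff.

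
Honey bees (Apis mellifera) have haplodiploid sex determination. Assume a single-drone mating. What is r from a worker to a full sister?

Haplodiploid full sisters inherit their father's entire haploid genome identically (contributing 1/2) and on average half of their mother's contribution (1/2 · 1/2 = 1/4); r = 1/2 + 1/4 = 3/4.

0.75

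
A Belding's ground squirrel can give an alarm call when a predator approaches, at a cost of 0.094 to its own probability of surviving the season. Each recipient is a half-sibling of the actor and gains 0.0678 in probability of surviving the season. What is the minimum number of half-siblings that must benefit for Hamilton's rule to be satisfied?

6

r to a half-sibling = 1/4 (half-sibs share one parent — one path of length 2: r = (1/2)^2 = 1/4).
Hamilton's rule: n·r·B > C  ⇒  n > C/(r·B) = 0.094/(0.25·0.0678) = 5.546.
The smallest integer exceeding 5.546 is 6.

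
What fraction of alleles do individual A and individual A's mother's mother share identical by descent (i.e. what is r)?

Each parent–offspring link contributes a factor of 1/2, and independent paths through distinct common ancestors add.
Two parent–offspring links: r = (1/2)^2 = 1/4.

0.25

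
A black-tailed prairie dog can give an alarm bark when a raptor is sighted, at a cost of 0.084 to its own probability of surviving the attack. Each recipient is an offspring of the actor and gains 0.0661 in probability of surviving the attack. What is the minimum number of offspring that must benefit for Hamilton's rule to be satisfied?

r to an offspring = 0.5 (one parent–offspring link: r = (1/2)^1 = 1/2).
Hamilton's rule: n·r·B > C  ⇒  n > C/(r·B) = 0.084/(0.5·0.0661) = 2.542.
The smallest integer exceeding 2.542 is 3.

3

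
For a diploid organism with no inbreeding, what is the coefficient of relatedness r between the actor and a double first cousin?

0.25

Double first cousins share both grandparent pairs — four paths of length 4: r = 4·(1/2)^4 = 1/4.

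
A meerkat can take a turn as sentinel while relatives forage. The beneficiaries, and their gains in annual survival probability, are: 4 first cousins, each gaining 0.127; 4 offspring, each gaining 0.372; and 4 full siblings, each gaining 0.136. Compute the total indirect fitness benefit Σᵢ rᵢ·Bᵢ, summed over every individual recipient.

1.0795

r to a first cousin = 1/8 (first cousins share one grandparent pair — two paths of length 4: r = 2·(1/2)^4 = 1/8).
r to an offspring = 1/2 (one parent–offspring link: r = (1/2)^1 = 1/2).
r to a full sibling = 0.5 (full sibs share both parents — two paths of length 2: r = 2·(1/2)^2 = 1/2).
Summing one r·B term per recipient: 4·0.125·0.127 + 4·0.5·0.372 + 4·0.5·0.136 = 1.0795.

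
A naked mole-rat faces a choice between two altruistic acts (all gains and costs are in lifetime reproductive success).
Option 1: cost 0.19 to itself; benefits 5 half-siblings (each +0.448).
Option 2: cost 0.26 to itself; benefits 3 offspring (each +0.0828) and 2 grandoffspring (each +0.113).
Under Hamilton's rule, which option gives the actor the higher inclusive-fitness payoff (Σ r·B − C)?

Option 1

Option 1: r to a half-sibling = 0.25.
Option 1: Σ r·B − C = (5·0.25·0.448) − 0.19 = 0.37.
Option 2: r to an offspring = 0.5.
Option 2: r to a grandoffspring = 0.25.
Option 2: Σ r·B − C = (3·0.5·0.0828 + 2·0.25·0.113) − 0.26 = -0.0793.
Option 1 has the higher net inclusive-fitness payoff.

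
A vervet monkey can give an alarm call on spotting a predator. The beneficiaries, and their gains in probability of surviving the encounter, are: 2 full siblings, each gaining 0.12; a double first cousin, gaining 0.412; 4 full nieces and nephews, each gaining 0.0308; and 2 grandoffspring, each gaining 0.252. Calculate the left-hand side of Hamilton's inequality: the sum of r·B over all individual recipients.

0.3798

r to a full sibling = 1/2 (full sibs share both parents — two paths of length 2: r = 2·(1/2)^2 = 1/2).
r to a double first cousin = 0.25 (double first cousins share both grandparent pairs — four paths of length 4: r = 4·(1/2)^4 = 1/4).
r to a full niece or nephew = 0.25 (full aunt/uncle↔niece/nephew: two paths of length 3 through the shared grandparent pair: r = 2·(1/2)^3 = 1/4).
r to a grandoffspring = 0.25 (two parent–offspring links: r = (1/2)^2 = 1/4).
Summing one r·B term per recipient: 2·0.5·0.12 + 1·0.25·0.412 + 4·0.25·0.0308 + 2·0.25·0.252 = 0.3798.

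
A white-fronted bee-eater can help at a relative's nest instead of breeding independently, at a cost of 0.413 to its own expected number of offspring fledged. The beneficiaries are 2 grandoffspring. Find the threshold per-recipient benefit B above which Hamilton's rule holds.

0.826

r to a grandoffspring = 0.25 (two parent–offspring links: r = (1/2)^2 = 1/4).
Hamilton's rule with n recipients of equal r: n·r·B > C, so B > C/(n·r) = 0.413/(2·0.25) = 0.826.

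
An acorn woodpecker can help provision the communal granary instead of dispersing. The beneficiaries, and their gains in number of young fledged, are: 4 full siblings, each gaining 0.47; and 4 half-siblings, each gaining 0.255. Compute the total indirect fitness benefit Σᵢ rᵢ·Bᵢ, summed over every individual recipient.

r to a full sibling = 1/2 (full sibs share both parents — two paths of length 2: r = 2·(1/2)^2 = 1/2).
r to a half-sibling = 0.25 (half-sibs share one parent — one path of length 2: r = (1/2)^2 = 1/4).
Summing one r·B term per recipient: 4·0.5·0.47 + 4·0.25·0.255 = 1.195.

1.195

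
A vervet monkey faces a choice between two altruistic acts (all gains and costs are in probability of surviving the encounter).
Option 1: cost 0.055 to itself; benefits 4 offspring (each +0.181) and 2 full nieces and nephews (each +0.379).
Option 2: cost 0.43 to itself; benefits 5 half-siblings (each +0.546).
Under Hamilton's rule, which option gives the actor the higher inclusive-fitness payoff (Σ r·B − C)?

Option 1

Option 1: r to an offspring = 0.5.
Option 1: r to a full niece or nephew = 0.25.
Option 1: Σ r·B − C = (4·0.5·0.181 + 2·0.25·0.379) − 0.055 = 0.4965.
Option 2: r to a half-sibling = 0.25.
Option 2: Σ r·B − C = (5·0.25·0.546) − 0.43 = 0.2525.
Option 1 has the higher net inclusive-fitness payoff.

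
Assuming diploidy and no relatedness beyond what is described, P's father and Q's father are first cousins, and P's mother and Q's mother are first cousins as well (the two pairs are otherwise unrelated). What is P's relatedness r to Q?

0.0625

Relatedness sums over independent paths through distinct common ancestors.
P and Q are related in two ways: second cousins through their fathers (r = 1/32) and second cousins through their mothers (r = 1/32).
r = 1/32 + 1/32 = 1/16 = 0.0625.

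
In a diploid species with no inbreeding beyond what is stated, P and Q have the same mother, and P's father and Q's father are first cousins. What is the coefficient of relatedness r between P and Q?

0.28125

With two independent routes of shared ancestry, r is the sum of the two contributions.
P and Q are related in two ways: half-sibs through their shared mother (r = 1/4) and second cousins through their fathers (r = 1/32).
r = 1/4 + 1/32 = 0.28125.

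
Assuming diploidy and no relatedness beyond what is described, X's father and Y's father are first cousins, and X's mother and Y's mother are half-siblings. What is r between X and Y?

0.09375

Independent pedigree routes through distinct common ancestors add.
X and Y are related in two ways: second cousins through their fathers (r = 1/32) and half first cousins through their mothers (r = 1/16).
r = 1/32 + 1/16 = 3/32 = 0.09375.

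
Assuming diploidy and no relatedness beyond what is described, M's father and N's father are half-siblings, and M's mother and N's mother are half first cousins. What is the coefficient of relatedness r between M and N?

0.078125

Relatedness sums over independent paths through distinct common ancestors.
M and N are related in two ways: half first cousins through their fathers (r = 1/16) and half second cousins through their mothers (r = 1/64).
r = 1/16 + 1/64 = 5/64 = 0.078125.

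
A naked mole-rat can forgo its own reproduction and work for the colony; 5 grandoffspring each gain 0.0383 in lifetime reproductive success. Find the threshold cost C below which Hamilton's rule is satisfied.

0.047875

r to a grandoffspring = 0.25 (two parent–offspring links: r = (1/2)^2 = 1/4).
Hamilton's rule: n·r·B > C, so the trait is favored while C < n·r·B = 5·0.25·0.0383 = 0.047875.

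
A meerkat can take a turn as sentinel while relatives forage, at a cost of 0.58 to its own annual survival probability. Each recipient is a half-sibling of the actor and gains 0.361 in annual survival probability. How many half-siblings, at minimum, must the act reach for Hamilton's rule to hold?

7

r to a half-sibling = 1/4 (half-sibs share one parent — one path of length 2: r = (1/2)^2 = 1/4).
Hamilton's rule: n·r·B > C  ⇒  n > C/(r·B) = 0.58/(0.25·0.361) = 6.427.
The smallest integer exceeding 6.427 is 7.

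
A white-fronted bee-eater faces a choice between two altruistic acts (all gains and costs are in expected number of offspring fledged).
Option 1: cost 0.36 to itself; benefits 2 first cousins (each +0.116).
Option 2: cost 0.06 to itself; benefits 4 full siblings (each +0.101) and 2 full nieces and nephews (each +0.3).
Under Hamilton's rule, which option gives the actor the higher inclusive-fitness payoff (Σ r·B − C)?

Option 2

Option 1: r to a first cousin = 0.125.
Option 1: Σ r·B − C = (2·0.125·0.116) − 0.36 = -0.331.
Option 2: r to a full sibling = 0.5.
Option 2: r to a full niece or nephew = 0.25.
Option 2: Σ r·B − C = (4·0.5·0.101 + 2·0.25·0.3) − 0.06 = 0.292.
Option 2 has the higher net inclusive-fitness payoff.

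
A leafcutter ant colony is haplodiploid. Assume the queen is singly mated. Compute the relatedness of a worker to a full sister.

Haplodiploid full sisters inherit their father's entire haploid genome identically (contributing 1/2) and on average half of their mother's contribution (1/2 · 1/2 = 1/4); r = 1/2 + 1/4 = 3/4.

0.75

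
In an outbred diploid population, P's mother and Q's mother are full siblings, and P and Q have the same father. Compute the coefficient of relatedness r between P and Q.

With two independent routes of shared ancestry, r is the sum of the two contributions.
P and Q are related in two ways: first cousins through their mothers (r = 1/8) and half-sibs through their shared father (r = 1/4).
r = 1/8 + 1/4 = 3/8 = 0.375.

0.375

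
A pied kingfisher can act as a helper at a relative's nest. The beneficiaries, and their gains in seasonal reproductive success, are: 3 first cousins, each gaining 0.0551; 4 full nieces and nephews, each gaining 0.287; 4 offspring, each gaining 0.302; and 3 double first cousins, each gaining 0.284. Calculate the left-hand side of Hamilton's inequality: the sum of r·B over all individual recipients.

1.1246625

r to a first cousin = 1/8 (first cousins share one grandparent pair — two paths of length 4: r = 2·(1/2)^4 = 1/8).
r to a full niece or nephew = 1/4 (full aunt/uncle↔niece/nephew: two paths of length 3 through the shared grandparent pair: r = 2·(1/2)^3 = 1/4).
r to an offspring = 0.5 (one parent–offspring link: r = (1/2)^1 = 1/2).
r to a double first cousin = 1/4 (double first cousins share both grandparent pairs — four paths of length 4: r = 4·(1/2)^4 = 1/4).
Summing one r·B term per recipient: 3·0.125·0.0551 + 4·0.25·0.287 + 4·0.5·0.302 + 3·0.25·0.284 = 1.1246625.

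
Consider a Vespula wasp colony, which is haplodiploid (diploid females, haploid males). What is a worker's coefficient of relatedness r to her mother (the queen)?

0.5

One meiotic link between diploid queen and diploid daughter: r = 1/2.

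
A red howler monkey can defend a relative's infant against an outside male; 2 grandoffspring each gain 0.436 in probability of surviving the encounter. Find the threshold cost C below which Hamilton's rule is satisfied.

r to a grandoffspring = 1/4 (two parent–offspring links: r = (1/2)^2 = 1/4).
Hamilton's rule: n·r·B > C, so the trait is favored while C < n·r·B = 2·0.25·0.436 = 0.218.

0.218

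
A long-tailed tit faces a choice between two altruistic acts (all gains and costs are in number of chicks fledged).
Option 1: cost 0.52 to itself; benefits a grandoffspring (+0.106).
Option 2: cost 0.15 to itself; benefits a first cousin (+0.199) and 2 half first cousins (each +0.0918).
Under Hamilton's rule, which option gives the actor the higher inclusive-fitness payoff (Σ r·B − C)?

Option 2

Option 1: r to a grandoffspring = 0.25.
Option 1: Σ r·B − C = (1·0.25·0.106) − 0.52 = -0.4935.
Option 2: r to a first cousin = 0.125.
Option 2: r to a half first cousin = 0.0625.
Option 2: Σ r·B − C = (1·0.125·0.199 + 2·0.0625·0.0918) − 0.15 = -0.11365.
Option 2 has the higher net inclusive-fitness payoff.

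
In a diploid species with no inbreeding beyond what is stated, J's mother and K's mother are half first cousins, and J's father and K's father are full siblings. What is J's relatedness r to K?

0.140625

Independent pedigree routes through distinct common ancestors add.
J and K are related in two ways: half second cousins through their mothers (r = 1/64) and first cousins through their fathers (r = 1/8).
r = 1/64 + 1/8 = 0.140625.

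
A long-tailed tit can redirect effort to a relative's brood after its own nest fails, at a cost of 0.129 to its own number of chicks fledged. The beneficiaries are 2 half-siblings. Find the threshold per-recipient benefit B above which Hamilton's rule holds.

r to a half-sibling = 0.25 (half-sibs share one parent — one path of length 2: r = (1/2)^2 = 1/4).
Hamilton's rule with n recipients of equal r: n·r·B > C, so B > C/(n·r) = 0.129/(2·0.25) = 0.258.

0.258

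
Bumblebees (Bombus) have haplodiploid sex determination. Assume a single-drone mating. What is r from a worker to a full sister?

0.75

Haplodiploid full sisters inherit their father's entire haploid genome identically (contributing 1/2) and on average half of their mother's contribution (1/2 · 1/2 = 1/4); r = 1/2 + 1/4 = 3/4.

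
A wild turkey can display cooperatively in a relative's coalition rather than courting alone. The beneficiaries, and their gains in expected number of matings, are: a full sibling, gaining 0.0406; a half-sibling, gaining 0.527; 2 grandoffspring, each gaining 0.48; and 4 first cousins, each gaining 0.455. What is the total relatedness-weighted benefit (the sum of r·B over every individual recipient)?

0.61955

r to a full sibling = 0.5 (full sibs share both parents — two paths of length 2: r = 2·(1/2)^2 = 1/2).
r to a half-sibling = 0.25 (half-sibs share one parent — one path of length 2: r = (1/2)^2 = 1/4).
r to a grandoffspring = 1/4 (two parent–offspring links: r = (1/2)^2 = 1/4).
r to a first cousin = 1/8 (first cousins share one grandparent pair — two paths of length 4: r = 2·(1/2)^4 = 1/8).
Summing one r·B term per recipient: 1·0.5·0.0406 + 1·0.25·0.527 + 2·0.25·0.48 + 4·0.125·0.455 = 0.61955.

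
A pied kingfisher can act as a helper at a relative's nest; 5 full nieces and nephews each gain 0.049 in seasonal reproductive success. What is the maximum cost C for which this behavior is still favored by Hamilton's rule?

r to a full niece or nephew = 0.25 (full aunt/uncle↔niece/nephew: two paths of length 3 through the shared grandparent pair: r = 2·(1/2)^3 = 1/4).
Hamilton's rule: n·r·B > C, so the trait is favored while C < n·r·B = 5·0.25·0.049 = 0.06125.

0.06125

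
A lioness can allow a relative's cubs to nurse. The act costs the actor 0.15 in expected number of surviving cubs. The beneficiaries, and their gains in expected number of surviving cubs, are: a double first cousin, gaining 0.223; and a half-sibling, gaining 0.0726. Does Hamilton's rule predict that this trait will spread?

Hamilton's rule: the trait is favored when the sum of r·B over every recipient exceeds the actor's cost C.
r to a double first cousin = 1/4 (double first cousins share both grandparent pairs — four paths of length 4: r = 4·(1/2)^4 = 1/4).
r to a half-sibling = 0.25 (half-sibs share one parent — one path of length 2: r = (1/2)^2 = 1/4).
Summing one r·B term per recipient: 1·0.25·0.223 + 1·0.25·0.0726 = 0.0739.
0.0739 < 0.15: the indirect benefit is less than the cost.

No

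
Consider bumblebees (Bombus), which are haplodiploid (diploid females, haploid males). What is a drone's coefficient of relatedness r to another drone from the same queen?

Haploid brothers each carry a random half of the queen's diploid genome, so on average they share half: r = 1/2.

0.5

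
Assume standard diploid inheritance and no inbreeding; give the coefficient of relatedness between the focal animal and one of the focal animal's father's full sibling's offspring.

0.125

Each parent–offspring link contributes a factor of 1/2, and independent paths through distinct common ancestors add.
First cousins share one grandparent pair — two paths of length 4: r = 2·(1/2)^4 = 1/8.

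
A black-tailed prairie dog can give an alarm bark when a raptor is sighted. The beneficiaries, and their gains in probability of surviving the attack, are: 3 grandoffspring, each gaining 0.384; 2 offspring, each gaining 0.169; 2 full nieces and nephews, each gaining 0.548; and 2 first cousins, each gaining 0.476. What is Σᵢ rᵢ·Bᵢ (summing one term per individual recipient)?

r to a grandoffspring = 0.25 (two parent–offspring links: r = (1/2)^2 = 1/4).
r to an offspring = 1/2 (one parent–offspring link: r = (1/2)^1 = 1/2).
r to a full niece or nephew = 0.25 (full aunt/uncle↔niece/nephew: two paths of length 3 through the shared grandparent pair: r = 2·(1/2)^3 = 1/4).
r to a first cousin = 0.125 (first cousins share one grandparent pair — two paths of length 4: r = 2·(1/2)^4 = 1/8).
Summing one r·B term per recipient: 3·0.25·0.384 + 2·0.5·0.169 + 2·0.25·0.548 + 2·0.125·0.476 = 0.85.

0.85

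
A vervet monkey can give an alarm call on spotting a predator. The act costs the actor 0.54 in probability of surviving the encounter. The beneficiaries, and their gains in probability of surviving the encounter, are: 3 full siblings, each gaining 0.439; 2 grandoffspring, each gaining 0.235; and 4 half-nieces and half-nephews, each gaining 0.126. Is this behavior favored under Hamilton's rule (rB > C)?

Yes

Hamilton's rule: the trait is favored when the sum of r·B over every recipient exceeds the actor's cost C.
r to a full sibling = 0.5 (full sibs share both parents — two paths of length 2: r = 2·(1/2)^2 = 1/2).
r to a grandoffspring = 1/4 (two parent–offspring links: r = (1/2)^2 = 1/4).
r to a half-niece or half-nephew = 0.125 (half-aunt/uncle↔niece/nephew: one path of length 3: r = (1/2)^3 = 1/8).
Summing one r·B term per recipient: 3·0.5·0.439 + 2·0.25·0.235 + 4·0.125·0.126 = 0.839.
0.839 > 0.54: the indirect benefit exceeds the cost.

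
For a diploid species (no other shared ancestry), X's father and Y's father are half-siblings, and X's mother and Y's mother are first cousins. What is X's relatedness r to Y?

0.09375

Relatedness sums over independent paths through distinct common ancestors.
X and Y are related in two ways: half first cousins through their fathers (r = 1/16) and second cousins through their mothers (r = 1/32).
r = 1/16 + 1/32 = 3/32 = 0.09375.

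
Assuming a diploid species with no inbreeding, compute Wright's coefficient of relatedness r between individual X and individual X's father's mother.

Each parent–offspring link contributes a factor of 1/2, and independent paths through distinct common ancestors add.
Two parent–offspring links: r = (1/2)^2 = 1/4.

0.25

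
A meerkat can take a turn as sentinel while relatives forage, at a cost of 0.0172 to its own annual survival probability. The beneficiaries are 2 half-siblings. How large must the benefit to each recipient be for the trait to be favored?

r to a half-sibling = 1/4 (half-sibs share one parent — one path of length 2: r = (1/2)^2 = 1/4).
Hamilton's rule with n recipients of equal r: n·r·B > C, so B > C/(n·r) = 0.0172/(2·0.25) = 0.0344.

0.0344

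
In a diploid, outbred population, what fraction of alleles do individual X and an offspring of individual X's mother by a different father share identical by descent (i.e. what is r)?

0.25

Each parent–offspring link contributes a factor of 1/2, and independent paths through distinct common ancestors add.
Half-sibs share one parent — one path of length 2: r = (1/2)^2 = 1/4.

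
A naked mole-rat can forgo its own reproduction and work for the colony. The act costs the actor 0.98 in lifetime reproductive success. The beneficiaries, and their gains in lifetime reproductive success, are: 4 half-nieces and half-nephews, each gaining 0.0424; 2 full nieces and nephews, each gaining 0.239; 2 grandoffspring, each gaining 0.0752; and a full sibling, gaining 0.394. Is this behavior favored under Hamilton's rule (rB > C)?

Hamilton's rule: the trait is favored when the sum of r·B over every recipient exceeds the actor's cost C.
r to a half-niece or half-nephew = 0.125 (half-aunt/uncle↔niece/nephew: one path of length 3: r = (1/2)^3 = 1/8).
r to a full niece or nephew = 1/4 (full aunt/uncle↔niece/nephew: two paths of length 3 through the shared grandparent pair: r = 2·(1/2)^3 = 1/4).
r to a grandoffspring = 0.25 (two parent–offspring links: r = (1/2)^2 = 1/4).
r to a full sibling = 0.5 (full sibs share both parents — two paths of length 2: r = 2·(1/2)^2 = 1/2).
Summing one r·B term per recipient: 4·0.125·0.0424 + 2·0.25·0.239 + 2·0.25·0.0752 + 1·0.5·0.394 = 0.3753.
0.3753 < 0.98: the indirect benefit is less than the cost.

No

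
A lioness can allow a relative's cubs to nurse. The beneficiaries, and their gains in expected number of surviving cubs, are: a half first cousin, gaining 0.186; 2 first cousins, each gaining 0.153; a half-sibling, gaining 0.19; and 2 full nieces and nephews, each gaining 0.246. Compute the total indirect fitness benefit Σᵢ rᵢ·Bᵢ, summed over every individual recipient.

0.220375

r to a half first cousin = 0.0625 (half first cousins share one grandparent — one path of length 4: r = (1/2)^4 = 1/16).
r to a first cousin = 0.125 (first cousins share one grandparent pair — two paths of length 4: r = 2·(1/2)^4 = 1/8).
r to a half-sibling = 1/4 (half-sibs share one parent — one path of length 2: r = (1/2)^2 = 1/4).
r to a full niece or nephew = 0.25 (full aunt/uncle↔niece/nephew: two paths of length 3 through the shared grandparent pair: r = 2·(1/2)^3 = 1/4).
Summing one r·B term per recipient: 1·0.0625·0.186 + 2·0.125·0.153 + 1·0.25·0.19 + 2·0.25·0.246 = 0.220375.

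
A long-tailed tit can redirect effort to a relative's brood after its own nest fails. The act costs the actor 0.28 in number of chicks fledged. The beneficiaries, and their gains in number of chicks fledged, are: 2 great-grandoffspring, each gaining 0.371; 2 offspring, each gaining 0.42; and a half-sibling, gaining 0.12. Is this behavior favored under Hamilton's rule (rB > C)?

Yes

Hamilton's rule: the trait is favored when the sum of r·B over every recipient exceeds the actor's cost C.
r to a great-grandoffspring = 1/8 (three parent–offspring links: r = (1/2)^3 = 1/8).
r to an offspring = 0.5 (one parent–offspring link: r = (1/2)^1 = 1/2).
r to a half-sibling = 0.25 (half-sibs share one parent — one path of length 2: r = (1/2)^2 = 1/4).
Summing one r·B term per recipient: 2·0.125·0.371 + 2·0.5·0.42 + 1·0.25·0.12 = 0.54275.
0.54275 > 0.28: the indirect benefit exceeds the cost.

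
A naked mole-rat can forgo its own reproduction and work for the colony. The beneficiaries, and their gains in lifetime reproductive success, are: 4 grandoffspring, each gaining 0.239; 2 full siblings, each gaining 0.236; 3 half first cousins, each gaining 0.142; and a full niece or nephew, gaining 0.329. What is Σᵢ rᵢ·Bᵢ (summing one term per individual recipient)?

r to a grandoffspring = 1/4 (two parent–offspring links: r = (1/2)^2 = 1/4).
r to a full sibling = 0.5 (full sibs share both parents — two paths of length 2: r = 2·(1/2)^2 = 1/2).
r to a half first cousin = 1/16 (half first cousins share one grandparent — one path of length 4: r = (1/2)^4 = 1/16).
r to a full niece or nephew = 0.25 (full aunt/uncle↔niece/nephew: two paths of length 3 through the shared grandparent pair: r = 2·(1/2)^3 = 1/4).
Summing one r·B term per recipient: 4·0.25·0.239 + 2·0.5·0.236 + 3·0.0625·0.142 + 1·0.25·0.329 = 0.583875.

0.583875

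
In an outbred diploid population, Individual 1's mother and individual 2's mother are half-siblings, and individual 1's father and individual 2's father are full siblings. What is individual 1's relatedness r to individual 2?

Wright's path rule: contributions from independent ancestry routes add.
Individual 1 and individual 2 are related in two ways: half first cousins through their mothers (r = 1/16) and first cousins through their fathers (r = 1/8).
r = 1/16 + 1/8 = 0.1875.

0.1875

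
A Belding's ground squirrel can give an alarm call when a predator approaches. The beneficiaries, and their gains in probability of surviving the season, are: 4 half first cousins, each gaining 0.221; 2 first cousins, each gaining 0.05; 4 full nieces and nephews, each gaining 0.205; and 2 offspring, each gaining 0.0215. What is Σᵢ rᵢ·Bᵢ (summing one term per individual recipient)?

r to a half first cousin = 1/16 (half first cousins share one grandparent — one path of length 4: r = (1/2)^4 = 1/16).
r to a first cousin = 1/8 (first cousins share one grandparent pair — two paths of length 4: r = 2·(1/2)^4 = 1/8).
r to a full niece or nephew = 1/4 (full aunt/uncle↔niece/nephew: two paths of length 3 through the shared grandparent pair: r = 2·(1/2)^3 = 1/4).
r to an offspring = 0.5 (one parent–offspring link: r = (1/2)^1 = 1/2).
Summing one r·B term per recipient: 4·0.0625·0.221 + 2·0.125·0.05 + 4·0.25·0.205 + 2·0.5·0.0215 = 0.29425.

0.29425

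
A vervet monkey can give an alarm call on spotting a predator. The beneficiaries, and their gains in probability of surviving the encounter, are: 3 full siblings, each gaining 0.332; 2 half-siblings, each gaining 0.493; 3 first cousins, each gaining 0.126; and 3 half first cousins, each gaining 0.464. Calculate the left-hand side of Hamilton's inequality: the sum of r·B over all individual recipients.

r to a full sibling = 1/2 (full sibs share both parents — two paths of length 2: r = 2·(1/2)^2 = 1/2).
r to a half-sibling = 0.25 (half-sibs share one parent — one path of length 2: r = (1/2)^2 = 1/4).
r to a first cousin = 0.125 (first cousins share one grandparent pair — two paths of length 4: r = 2·(1/2)^4 = 1/8).
r to a half first cousin = 1/16 (half first cousins share one grandparent — one path of length 4: r = (1/2)^4 = 1/16).
Summing one r·B term per recipient: 3·0.5·0.332 + 2·0.25·0.493 + 3·0.125·0.126 + 3·0.0625·0.464 = 0.87875.

0.87875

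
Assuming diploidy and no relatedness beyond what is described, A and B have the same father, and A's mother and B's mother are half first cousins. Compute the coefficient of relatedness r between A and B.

Relatedness sums over independent paths through distinct common ancestors.
A and B are related in two ways: half-sibs through their shared father (r = 1/4) and half second cousins through their mothers (r = 1/64).
r = 1/4 + 1/64 = 0.265625.

0.265625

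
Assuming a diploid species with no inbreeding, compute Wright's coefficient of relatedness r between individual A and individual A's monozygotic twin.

Each parent–offspring link contributes a factor of 1/2, and independent paths through distinct common ancestors add.
Monozygotic twins share every allele identical by descent: r = 1.

1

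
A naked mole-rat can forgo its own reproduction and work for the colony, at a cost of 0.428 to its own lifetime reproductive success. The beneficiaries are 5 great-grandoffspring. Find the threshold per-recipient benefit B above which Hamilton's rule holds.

0.6848

r to a great-grandoffspring = 0.125 (three parent–offspring links: r = (1/2)^3 = 1/8).
Hamilton's rule with n recipients of equal r: n·r·B > C, so B > C/(n·r) = 0.428/(5·0.125) = 0.6848.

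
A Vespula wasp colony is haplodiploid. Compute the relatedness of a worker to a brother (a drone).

Her haploid brother carries none of their father's genes and a random half of their mother's genome; that half matches the maternal half of her own genome with probability 1/2: r = 1/2 · 1/2 = 1/4.

0.25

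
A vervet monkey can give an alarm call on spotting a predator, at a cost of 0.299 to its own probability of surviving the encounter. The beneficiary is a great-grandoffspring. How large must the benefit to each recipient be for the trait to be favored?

2.392

r to a great-grandoffspring = 1/8 (three parent–offspring links: r = (1/2)^3 = 1/8).
Hamilton's rule with n recipients of equal r: n·r·B > C, so B > C/(n·r) = 0.299/(1·0.125) = 2.392.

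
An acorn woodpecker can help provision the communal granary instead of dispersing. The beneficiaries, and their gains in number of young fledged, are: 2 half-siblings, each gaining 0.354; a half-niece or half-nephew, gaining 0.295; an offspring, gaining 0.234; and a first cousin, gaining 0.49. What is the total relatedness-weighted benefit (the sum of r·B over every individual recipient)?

r to a half-sibling = 1/4 (half-sibs share one parent — one path of length 2: r = (1/2)^2 = 1/4).
r to a half-niece or half-nephew = 0.125 (half-aunt/uncle↔niece/nephew: one path of length 3: r = (1/2)^3 = 1/8).
r to an offspring = 1/2 (one parent–offspring link: r = (1/2)^1 = 1/2).
r to a first cousin = 0.125 (first cousins share one grandparent pair — two paths of length 4: r = 2·(1/2)^4 = 1/8).
Summing one r·B term per recipient: 2·0.25·0.354 + 1·0.125·0.295 + 1·0.5·0.234 + 1·0.125·0.49 = 0.392125.

0.392125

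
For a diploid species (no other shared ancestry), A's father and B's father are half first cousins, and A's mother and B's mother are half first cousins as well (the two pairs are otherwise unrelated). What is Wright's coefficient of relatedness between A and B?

Independent pedigree routes through distinct common ancestors add.
A and B are related in two ways: half second cousins through their fathers (r = 1/64) and half second cousins through their mothers (r = 1/64).
r = 1/64 + 1/64 = 1/32 = 0.03125.

0.03125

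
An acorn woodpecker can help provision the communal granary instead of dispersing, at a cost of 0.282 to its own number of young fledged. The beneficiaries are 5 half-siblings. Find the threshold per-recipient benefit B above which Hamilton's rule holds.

r to a half-sibling = 0.25 (half-sibs share one parent — one path of length 2: r = (1/2)^2 = 1/4).
Hamilton's rule with n recipients of equal r: n·r·B > C, so B > C/(n·r) = 0.282/(5·0.25) = 0.2256.

0.2256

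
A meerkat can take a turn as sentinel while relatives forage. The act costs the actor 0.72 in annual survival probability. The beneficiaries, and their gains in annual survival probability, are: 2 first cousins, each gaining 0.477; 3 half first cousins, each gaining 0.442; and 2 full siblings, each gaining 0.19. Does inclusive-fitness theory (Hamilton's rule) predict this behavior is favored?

Hamilton's rule: the trait is favored when the sum of r·B over every recipient exceeds the actor's cost C.
r to a first cousin = 0.125 (first cousins share one grandparent pair — two paths of length 4: r = 2·(1/2)^4 = 1/8).
r to a half first cousin = 1/16 (half first cousins share one grandparent — one path of length 4: r = (1/2)^4 = 1/16).
r to a full sibling = 1/2 (full sibs share both parents — two paths of length 2: r = 2·(1/2)^2 = 1/2).
Summing one r·B term per recipient: 2·0.125·0.477 + 3·0.0625·0.442 + 2·0.5·0.19 = 0.392125.
0.392125 < 0.72: the indirect benefit is less than the cost.

No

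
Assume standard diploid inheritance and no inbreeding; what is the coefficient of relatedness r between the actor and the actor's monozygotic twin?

1

Each parent–offspring link contributes a factor of 1/2, and independent paths through distinct common ancestors add.
Monozygotic twins share every allele identical by descent: r = 1.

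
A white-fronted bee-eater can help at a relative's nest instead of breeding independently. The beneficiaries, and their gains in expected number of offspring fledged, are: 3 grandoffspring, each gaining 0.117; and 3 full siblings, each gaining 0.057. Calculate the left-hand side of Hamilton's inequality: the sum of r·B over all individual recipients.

0.17325

r to a grandoffspring = 0.25 (two parent–offspring links: r = (1/2)^2 = 1/4).
r to a full sibling = 0.5 (full sibs share both parents — two paths of length 2: r = 2·(1/2)^2 = 1/2).
Summing one r·B term per recipient: 3·0.25·0.117 + 3·0.5·0.057 = 0.17325.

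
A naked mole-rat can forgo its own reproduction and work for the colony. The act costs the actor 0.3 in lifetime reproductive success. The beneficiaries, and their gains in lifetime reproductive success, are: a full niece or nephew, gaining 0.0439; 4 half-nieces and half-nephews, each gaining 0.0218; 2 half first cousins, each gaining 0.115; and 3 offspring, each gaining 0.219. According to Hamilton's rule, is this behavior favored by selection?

Yes

Hamilton's rule: the trait is favored when the sum of r·B over every recipient exceeds the actor's cost C.
r to a full niece or nephew = 0.25 (full aunt/uncle↔niece/nephew: two paths of length 3 through the shared grandparent pair: r = 2·(1/2)^3 = 1/4).
r to a half-niece or half-nephew = 0.125 (half-aunt/uncle↔niece/nephew: one path of length 3: r = (1/2)^3 = 1/8).
r to a half first cousin = 0.0625 (half first cousins share one grandparent — one path of length 4: r = (1/2)^4 = 1/16).
r to an offspring = 0.5 (one parent–offspring link: r = (1/2)^1 = 1/2).
Summing one r·B term per recipient: 1·0.25·0.0439 + 4·0.125·0.0218 + 2·0.0625·0.115 + 3·0.5·0.219 = 0.36475.
0.36475 > 0.3: the indirect benefit exceeds the cost.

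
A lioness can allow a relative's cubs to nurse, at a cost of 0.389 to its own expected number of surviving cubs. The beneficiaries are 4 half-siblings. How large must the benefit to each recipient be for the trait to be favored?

0.389

r to a half-sibling = 0.25 (half-sibs share one parent — one path of length 2: r = (1/2)^2 = 1/4).
Hamilton's rule with n recipients of equal r: n·r·B > C, so B > C/(n·r) = 0.389/(4·0.25) = 0.389.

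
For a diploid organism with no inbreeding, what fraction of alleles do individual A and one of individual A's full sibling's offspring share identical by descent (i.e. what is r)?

0.25

Each parent–offspring link contributes a factor of 1/2, and independent paths through distinct common ancestors add.
Full aunt/uncle↔niece/nephew: two paths of length 3 through the shared grandparent pair: r = 2·(1/2)^3 = 1/4.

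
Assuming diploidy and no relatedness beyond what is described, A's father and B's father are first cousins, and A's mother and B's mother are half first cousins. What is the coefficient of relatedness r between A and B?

0.046875

Relatedness sums over independent paths through distinct common ancestors.
A and B are related in two ways: second cousins through their fathers (r = 1/32) and half second cousins through their mothers (r = 1/64).
r = 1/32 + 1/64 = 3/64 = 0.046875.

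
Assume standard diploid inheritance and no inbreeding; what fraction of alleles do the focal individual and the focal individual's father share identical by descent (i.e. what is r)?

Each parent–offspring link contributes a factor of 1/2, and independent paths through distinct common ancestors add.
One parent–offspring link: r = (1/2)^1 = 1/2.

0.5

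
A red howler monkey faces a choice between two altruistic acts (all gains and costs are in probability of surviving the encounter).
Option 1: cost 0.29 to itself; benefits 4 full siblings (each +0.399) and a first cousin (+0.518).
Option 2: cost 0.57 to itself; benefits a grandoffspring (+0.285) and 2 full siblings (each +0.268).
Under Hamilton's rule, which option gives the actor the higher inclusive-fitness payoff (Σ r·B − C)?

Option 1: r to a full sibling = 0.5.
Option 1: r to a first cousin = 0.125.
Option 1: Σ r·B − C = (4·0.5·0.399 + 1·0.125·0.518) − 0.29 = 0.57275.
Option 2: r to a grandoffspring = 0.25.
Option 2: r to a full sibling = 0.5.
Option 2: Σ r·B − C = (1·0.25·0.285 + 2·0.5·0.268) − 0.57 = -0.23075.
Option 1 has the higher net inclusive-fitness payoff.

Option 1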